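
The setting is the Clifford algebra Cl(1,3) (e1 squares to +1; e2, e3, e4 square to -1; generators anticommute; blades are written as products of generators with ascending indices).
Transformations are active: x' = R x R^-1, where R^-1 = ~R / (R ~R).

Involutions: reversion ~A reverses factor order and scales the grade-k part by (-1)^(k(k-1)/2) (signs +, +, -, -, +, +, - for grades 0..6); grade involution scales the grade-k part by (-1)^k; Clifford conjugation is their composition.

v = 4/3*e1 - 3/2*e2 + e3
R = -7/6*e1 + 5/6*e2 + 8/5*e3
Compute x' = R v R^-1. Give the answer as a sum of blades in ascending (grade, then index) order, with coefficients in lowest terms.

~R = -7/6*e1 + 5/6*e2 + 8/5*e3, and R ~R = -142/75, so R^-1 = ~R / (-142/75).
R v = -343/180 + 23/36*e1 e2 - 33/10*e1 e3 + 97/30*e2 e3
Answer: -18821/5112*e1 + 16243/5112*e2 + 473/213*e3


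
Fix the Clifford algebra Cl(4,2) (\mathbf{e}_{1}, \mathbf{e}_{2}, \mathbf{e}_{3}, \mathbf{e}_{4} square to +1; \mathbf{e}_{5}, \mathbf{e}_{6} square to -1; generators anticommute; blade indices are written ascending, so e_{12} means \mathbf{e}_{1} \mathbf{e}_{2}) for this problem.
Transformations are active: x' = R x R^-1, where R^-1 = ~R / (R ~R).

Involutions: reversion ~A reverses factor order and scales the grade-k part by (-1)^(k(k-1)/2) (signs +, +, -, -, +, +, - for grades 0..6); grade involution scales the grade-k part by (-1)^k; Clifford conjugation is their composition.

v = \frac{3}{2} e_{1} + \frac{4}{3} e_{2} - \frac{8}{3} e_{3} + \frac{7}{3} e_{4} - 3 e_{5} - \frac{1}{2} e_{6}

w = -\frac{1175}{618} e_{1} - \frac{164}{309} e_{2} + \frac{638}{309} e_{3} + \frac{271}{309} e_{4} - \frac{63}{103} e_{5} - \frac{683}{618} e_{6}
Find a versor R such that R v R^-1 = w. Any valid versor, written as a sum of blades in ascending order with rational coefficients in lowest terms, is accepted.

Reasoning: v^2 = w^2 = \frac{22}{3} since conjugation preserves the quadratic form; R = v + w = -\frac{124}{309} e_{1} + \frac{248}{309} e_{2} - \frac{62}{103} e_{3} + \frac{992}{309} e_{4} - \frac{372}{103} e_{5} - \frac{496}{309} e_{6} is then valid when invertible, keeping its own part and reversing (v - w)/2.
Answer: -\frac{124}{309} e_{1} + \frac{248}{309} e_{2} - \frac{62}{103} e_{3} + \frac{992}{309} e_{4} - \frac{372}{103} e_{5} - \frac{496}{309} e_{6}


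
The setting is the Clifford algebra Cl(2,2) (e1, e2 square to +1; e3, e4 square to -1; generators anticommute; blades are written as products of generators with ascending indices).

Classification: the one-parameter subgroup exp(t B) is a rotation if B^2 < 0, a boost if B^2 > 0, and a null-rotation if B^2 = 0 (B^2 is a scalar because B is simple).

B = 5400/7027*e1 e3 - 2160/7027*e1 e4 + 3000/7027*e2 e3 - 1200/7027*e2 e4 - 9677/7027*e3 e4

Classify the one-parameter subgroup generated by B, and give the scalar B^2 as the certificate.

B^2 term by term: the squares give (5400/7027)^2*(e1 e3)^2 + (-2160/7027)^2*(e1 e4)^2 + (3000/7027)^2*(e2 e3)^2 + (-1200/7027)^2*(e2 e4)^2 + (-9677/7027)^2*(e3 e4)^2 = 29160000/49378729*(+1) + 4665600/49378729*(+1) + 9000000/49378729*(+1) + 1440000/49378729*(+1) + 93644329/49378729*(-1) = -1 (each basis 2-blade squares to minus the product of its generators' squares); cross terms between blades sharing an index anticommute and cancel; the commuting (index-disjoint) pairs give grade-4 terms 2*c*c'*(blade product), which cancel blade by blade — e1 e2 e3 e4: 12960000/49378729 - 12960000/49378729 = 0 — confirming B is simple. So B^2 = -1.
Answer: rotation, certificate B^2 = -1. The class reads off the invariant scalar -1 directly.


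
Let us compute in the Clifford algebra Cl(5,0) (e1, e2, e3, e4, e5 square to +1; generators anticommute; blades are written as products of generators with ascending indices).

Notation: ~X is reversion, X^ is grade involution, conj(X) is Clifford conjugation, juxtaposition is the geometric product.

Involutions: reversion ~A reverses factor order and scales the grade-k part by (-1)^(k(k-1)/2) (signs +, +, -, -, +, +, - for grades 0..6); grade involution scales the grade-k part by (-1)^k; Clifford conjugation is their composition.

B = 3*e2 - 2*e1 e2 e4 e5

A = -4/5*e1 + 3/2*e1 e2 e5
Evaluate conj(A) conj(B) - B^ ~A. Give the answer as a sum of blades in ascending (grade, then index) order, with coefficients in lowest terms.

first term: -3*e4 - 12/5*e1 e2 + 9/2*e1 e5 - 8/5*e2 e4 e5
second term: -3*e4 - 12/5*e1 e2 - 9/2*e1 e5 - 8/5*e2 e4 e5
Answer: 9*e1 e5


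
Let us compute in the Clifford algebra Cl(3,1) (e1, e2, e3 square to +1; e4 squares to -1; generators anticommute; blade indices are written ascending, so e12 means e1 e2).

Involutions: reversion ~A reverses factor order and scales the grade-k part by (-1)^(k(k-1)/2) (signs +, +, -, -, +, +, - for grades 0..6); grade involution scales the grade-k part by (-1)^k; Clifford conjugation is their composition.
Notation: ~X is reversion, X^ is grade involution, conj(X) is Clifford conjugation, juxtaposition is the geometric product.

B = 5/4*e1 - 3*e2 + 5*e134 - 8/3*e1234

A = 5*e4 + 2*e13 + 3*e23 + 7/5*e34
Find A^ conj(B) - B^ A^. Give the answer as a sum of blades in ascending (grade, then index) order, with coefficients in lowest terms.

first term: 7*e1 - 13/2*e3 - 10*e4 - 56/15*e12 + 25*e13 + 7/4*e14 + 29/3*e24 + 43/12*e123 + 15*e124 - 7/4*e134 + 21/5*e234
second term: -7*e1 + 13/2*e3 + 10*e4 - 56/15*e12 - 25*e13 + 57/4*e14 - 61/3*e24 - 277/12*e123 + 15*e124 - 7/4*e134 + 21/5*e234
Answer: 14*e1 - 13*e3 - 20*e4 + 50*e13 - 25/2*e14 + 30*e24 + 80/3*e123


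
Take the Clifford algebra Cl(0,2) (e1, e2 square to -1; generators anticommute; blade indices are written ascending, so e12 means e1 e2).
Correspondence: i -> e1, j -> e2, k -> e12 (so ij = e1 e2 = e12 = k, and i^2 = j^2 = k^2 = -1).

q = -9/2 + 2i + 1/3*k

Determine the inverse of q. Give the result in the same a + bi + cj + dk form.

In blades: q = -9/2 + 2*e1 + 1/3*e12.
With qbar = -9/2 - 2*e1 - 1/3*e12 (scalar fixed, mapped units negated), q qbar = 877/36 (the sum of squared coefficients), so q^-1 = qbar / (877/36) = -162/877 - 72/877*e1 - 12/877*e12; translating back:
Answer: -162/877 - 72/877*i - 12/877*k


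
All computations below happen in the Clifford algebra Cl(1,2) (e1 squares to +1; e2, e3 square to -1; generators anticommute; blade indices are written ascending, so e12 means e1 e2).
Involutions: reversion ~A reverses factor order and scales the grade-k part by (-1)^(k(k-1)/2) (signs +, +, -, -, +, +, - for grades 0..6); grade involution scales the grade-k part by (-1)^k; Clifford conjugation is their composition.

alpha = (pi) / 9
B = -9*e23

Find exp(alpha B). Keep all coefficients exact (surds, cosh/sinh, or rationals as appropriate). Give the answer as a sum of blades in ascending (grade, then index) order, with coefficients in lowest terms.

B^2 = (-9)^2*(e23)^2 = 81*(-1) = -81 (a basis 2-blade squares to minus the product of its generators' squares).
B^2 = -81 — circular case — the even/odd split gives cos and sin: l = 9, alpha*l = pi, so exp(alpha B) = cos(pi) + (sin(pi)/9)*B = -1 + (0)*B.
Answer: -1


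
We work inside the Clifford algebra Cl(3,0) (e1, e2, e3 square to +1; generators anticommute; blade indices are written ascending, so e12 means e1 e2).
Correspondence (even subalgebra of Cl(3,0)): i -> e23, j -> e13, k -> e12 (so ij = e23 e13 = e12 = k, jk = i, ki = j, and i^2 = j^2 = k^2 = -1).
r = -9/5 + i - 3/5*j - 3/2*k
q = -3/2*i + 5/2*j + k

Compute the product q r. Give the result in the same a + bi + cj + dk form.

In blades: q = e12 + 5/2*e13 - 3/2*e23, r = -9/5 - 3/2*e12 - 3/5*e13 + e23.
Distribute q over r term by term (generator squares from the signature, products reordered to ascending indices): (e12)*r = 3/2 - 9/5*e12 + e13 + 3/5*e23; (5/2*e13)*r = 3/2 - 5/2*e12 - 9/2*e13 - 15/4*e23; (-3/2*e23)*r = 3/2 + 9/10*e12 - 9/4*e13 + 27/10*e23.
Sum: 9/2 - 17/5*e12 - 23/4*e13 - 9/20*e23; translating back through the correspondence:
Answer: 9/2 - 9/20*i - 23/4*j - 17/5*k


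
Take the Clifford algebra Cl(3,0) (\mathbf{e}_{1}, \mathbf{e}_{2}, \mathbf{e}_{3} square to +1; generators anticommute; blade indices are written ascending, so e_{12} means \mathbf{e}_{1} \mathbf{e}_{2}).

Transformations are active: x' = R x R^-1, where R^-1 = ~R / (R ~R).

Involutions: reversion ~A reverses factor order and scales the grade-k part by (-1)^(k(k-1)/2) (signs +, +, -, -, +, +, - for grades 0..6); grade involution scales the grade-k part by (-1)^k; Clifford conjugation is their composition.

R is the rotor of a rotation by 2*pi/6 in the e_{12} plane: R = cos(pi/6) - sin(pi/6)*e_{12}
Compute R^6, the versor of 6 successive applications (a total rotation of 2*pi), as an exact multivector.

Rotor phase runs at HALF the rotation angle; powers of one rotor simply add phase, so after 6 steps in e_{12} the phase is 6*pi/6 = \pi and R^6 = cos(\pi) - sin(\pi)*e_{12}.
cos(\pi) = -1 and sin(\pi) = 0, so R^6 = -1. The total rotation 2*pi is 1 full turn, so every vector returns to itself, yet the rotor is -1, on the OTHER sheet of the double cover (an odd number of 2*pi turns).
Answer: -1


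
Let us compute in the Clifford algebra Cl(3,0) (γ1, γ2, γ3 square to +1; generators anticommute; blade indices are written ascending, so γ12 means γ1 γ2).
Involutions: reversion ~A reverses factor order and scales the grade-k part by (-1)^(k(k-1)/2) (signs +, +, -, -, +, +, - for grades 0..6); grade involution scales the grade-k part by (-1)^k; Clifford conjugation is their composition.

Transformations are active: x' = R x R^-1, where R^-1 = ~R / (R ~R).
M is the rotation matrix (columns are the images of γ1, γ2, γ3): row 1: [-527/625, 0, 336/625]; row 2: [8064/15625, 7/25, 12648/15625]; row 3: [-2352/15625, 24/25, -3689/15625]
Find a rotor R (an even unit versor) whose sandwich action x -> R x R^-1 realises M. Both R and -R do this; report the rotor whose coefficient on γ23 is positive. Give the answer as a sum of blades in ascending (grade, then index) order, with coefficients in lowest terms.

Method: write R = a + b12*γ12 + b13*γ13 + b23*γ23 with a^2 + b12^2 + b13^2 + b23^2 = 1 (so R^-1 = ~R). Expanding the columns R e_j ~R gives tr M = 4a^2 - 1 and, from the antisymmetric part, M21 - M12 = -4a*b12, M13 - M31 = 4a*b13, M32 - M23 = -4a*b23.
Here tr M = -12489/15625, so a^2 = (1 + tr M)/4 = 784/15625 and a = ±28/125. Taking a = 28/125: M21 - M12 = 8064/15625, M13 - M31 = 10752/15625, M32 - M23 = 2352/15625, giving b12 = -72/125, b13 = 96/125, b23 = -21/125, i.e. R = 28/125 - 72/125*γ12 + 96/125*γ13 - 21/125*γ23.
Its γ23 coefficient is negative, so report the other preimage -R.
Answer: -28/125 + 72/125*γ12 - 96/125*γ13 + 21/125*γ23. Recall the cover is two-to-one: with M of trace -12489/15625, both preimages act alike, and the stated γ23 sign chooses the sheet.


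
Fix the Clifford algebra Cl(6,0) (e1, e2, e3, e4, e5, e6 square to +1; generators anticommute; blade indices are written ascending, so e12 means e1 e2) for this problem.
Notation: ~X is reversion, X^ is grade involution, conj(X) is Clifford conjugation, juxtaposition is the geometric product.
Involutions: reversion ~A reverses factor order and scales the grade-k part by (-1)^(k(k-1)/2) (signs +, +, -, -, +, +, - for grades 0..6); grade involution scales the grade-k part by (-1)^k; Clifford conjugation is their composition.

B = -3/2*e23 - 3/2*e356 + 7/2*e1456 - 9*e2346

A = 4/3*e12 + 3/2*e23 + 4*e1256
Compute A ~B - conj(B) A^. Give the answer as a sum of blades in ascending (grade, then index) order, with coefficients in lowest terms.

first term: -9/4 + 2*e13 + 14*e24 + 27/2*e46 - 6*e123 + 9/4*e256 - 36*e1345 - 12*e1346 + 6*e1356 - 14/3*e2456 + 2*e12356 + 21/4*e123456
second term: -9/4 - 2*e13 - 14*e24 + 27/2*e46 + 6*e123 + 9/4*e256 - 36*e1345 + 12*e1346 - 6*e1356 + 14/3*e2456 - 2*e12356 + 21/4*e123456
Answer: 4*e13 + 28*e24 - 12*e123 - 24*e1346 + 12*e1356 - 28/3*e2456 + 4*e12356


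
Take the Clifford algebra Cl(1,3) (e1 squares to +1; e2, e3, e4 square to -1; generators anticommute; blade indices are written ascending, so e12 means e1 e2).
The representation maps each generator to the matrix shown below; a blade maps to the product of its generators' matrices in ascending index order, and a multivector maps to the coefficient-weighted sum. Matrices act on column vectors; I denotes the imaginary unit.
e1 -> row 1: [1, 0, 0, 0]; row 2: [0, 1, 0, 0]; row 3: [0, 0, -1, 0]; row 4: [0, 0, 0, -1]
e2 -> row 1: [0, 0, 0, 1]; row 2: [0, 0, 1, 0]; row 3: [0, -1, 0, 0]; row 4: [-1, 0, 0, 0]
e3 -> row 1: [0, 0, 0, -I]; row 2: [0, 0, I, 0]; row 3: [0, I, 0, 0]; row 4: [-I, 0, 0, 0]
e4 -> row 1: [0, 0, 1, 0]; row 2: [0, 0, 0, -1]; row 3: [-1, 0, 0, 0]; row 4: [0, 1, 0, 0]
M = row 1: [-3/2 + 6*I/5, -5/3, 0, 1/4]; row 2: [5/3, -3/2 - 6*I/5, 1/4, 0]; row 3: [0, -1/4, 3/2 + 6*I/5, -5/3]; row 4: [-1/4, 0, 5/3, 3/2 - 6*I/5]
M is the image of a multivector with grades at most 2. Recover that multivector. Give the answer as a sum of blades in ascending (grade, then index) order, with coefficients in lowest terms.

Method: the blade images are trace-orthogonal — tr(rho(e_A) rho(e_B)^-1) = 4 if A = B and 0 otherwise — and rho(e_A)^-1 = (e_A)^2 * rho(e_A) with (e_A)^2 = +1 or -1, so the coefficient of e_A in the preimage is (e_A)^2 * tr(M rho(e_A))/4.
Nonzero projections over blades of grade <= 2: e1: (e1)^2 = +1, tr(M rho(e1)) = -6, coefficient -3/2; e2: (e2)^2 = -1, tr(M rho(e2)) = -1, coefficient 1/4; e23: (e23)^2 = -1, tr(M rho(e23)) = 24/5, coefficient -6/5; e24: (e24)^2 = -1, tr(M rho(e24)) = 20/3, coefficient -5/3. Every other blade of grade <= 2 projects to 0.
Answer: -3/2*e1 + 1/4*e2 - 6/5*e23 - 5/3*e24


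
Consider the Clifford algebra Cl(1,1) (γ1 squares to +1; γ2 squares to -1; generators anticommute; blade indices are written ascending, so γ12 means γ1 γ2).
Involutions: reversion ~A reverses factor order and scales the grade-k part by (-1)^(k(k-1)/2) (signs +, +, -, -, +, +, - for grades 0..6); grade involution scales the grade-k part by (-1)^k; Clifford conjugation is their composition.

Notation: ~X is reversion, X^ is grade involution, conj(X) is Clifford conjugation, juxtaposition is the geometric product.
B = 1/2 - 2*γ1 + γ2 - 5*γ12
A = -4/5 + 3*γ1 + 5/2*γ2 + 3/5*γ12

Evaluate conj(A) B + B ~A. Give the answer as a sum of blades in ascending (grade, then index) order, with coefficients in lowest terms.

first term: 111/10 + 66/5*γ1 + 47/4*γ2 - 43/10*γ12
second term: -59/10 + 15*γ1 + 333/20*γ2 - 43/10*γ12
Answer: 26/5 + 141/5*γ1 + 142/5*γ2 - 43/5*γ12


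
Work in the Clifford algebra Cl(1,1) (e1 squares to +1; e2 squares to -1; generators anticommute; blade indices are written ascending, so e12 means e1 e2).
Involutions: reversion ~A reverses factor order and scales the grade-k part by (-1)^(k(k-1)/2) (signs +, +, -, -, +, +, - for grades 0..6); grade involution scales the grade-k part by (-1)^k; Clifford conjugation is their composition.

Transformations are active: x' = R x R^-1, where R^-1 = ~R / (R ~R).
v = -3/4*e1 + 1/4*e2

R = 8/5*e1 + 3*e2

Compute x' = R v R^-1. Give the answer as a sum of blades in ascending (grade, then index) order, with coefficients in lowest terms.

~R = 8/5*e1 + 3*e2, and R ~R = -161/25, so R^-1 = ~R / (-161/25).
R v = -39/20 + 53/20*e12
Answer: 1107/644*e1 + 1009/644*e2


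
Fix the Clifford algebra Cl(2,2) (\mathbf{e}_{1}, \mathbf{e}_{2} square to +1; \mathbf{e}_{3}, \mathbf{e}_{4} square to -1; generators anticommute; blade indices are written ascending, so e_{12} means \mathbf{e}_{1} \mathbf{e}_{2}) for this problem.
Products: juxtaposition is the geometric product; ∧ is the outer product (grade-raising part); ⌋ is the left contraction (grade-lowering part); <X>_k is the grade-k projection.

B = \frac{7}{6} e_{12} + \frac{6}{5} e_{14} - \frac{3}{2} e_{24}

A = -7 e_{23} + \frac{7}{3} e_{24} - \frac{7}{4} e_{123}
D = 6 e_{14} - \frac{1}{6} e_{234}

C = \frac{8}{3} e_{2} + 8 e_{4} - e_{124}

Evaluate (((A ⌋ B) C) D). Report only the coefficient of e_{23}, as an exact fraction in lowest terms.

step 1: -\frac{7}{2}
step 2: -\frac{28}{3} e_{2} - 28 e_{4} + \frac{7}{2} e_{124}
step 3: -168 e_{1} - 21 e_{2} + \frac{7}{12} e_{13} - \frac{14}{3} e_{23} + \frac{14}{9} e_{34} + 56 e_{124}
Answer: -\frac{14}{3}


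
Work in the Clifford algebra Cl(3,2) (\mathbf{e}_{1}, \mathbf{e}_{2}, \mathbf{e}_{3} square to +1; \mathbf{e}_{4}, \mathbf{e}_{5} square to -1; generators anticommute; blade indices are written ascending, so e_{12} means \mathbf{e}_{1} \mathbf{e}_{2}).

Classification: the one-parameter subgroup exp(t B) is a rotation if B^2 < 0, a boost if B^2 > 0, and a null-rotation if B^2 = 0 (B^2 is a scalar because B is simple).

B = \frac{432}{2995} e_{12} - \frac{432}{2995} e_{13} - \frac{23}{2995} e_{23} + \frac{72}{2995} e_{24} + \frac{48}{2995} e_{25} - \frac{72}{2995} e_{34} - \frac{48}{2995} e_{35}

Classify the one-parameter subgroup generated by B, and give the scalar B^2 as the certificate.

B^2 term by term: the squares give (\frac{432}{2995})^2*(e_{12})^2 + (-\frac{432}{2995})^2*(e_{13})^2 + (-\frac{23}{2995})^2*(e_{23})^2 + (\frac{72}{2995})^2*(e_{24})^2 + (\frac{48}{2995})^2*(e_{25})^2 + (-\frac{72}{2995})^2*(e_{34})^2 + (-\frac{48}{2995})^2*(e_{35})^2 = \frac{186624}{8970025}*(-1) + \frac{186624}{8970025}*(-1) + \frac{529}{8970025}*(-1) + \frac{5184}{8970025}*(+1) + \frac{2304}{8970025}*(+1) + \frac{5184}{8970025}*(+1) + \frac{2304}{8970025}*(+1) = -\frac{1}{25} (each basis 2-blade squares to minus the product of its generators' squares); cross terms between blades sharing an index anticommute and cancel; the commuting (index-disjoint) pairs give grade-4 terms 2*c*c'*(blade product), which cancel blade by blade — e_{1234}: -\frac{62208}{8970025} + \frac{62208}{8970025} = 0; e_{1235}: -\frac{41472}{8970025} + \frac{41472}{8970025} = 0; e_{2345}: \frac{6912}{8970025} - \frac{6912}{8970025} = 0 — confirming B is simple. So B^2 = -\frac{1}{25}.
Answer: rotation, certificate B^2 = -\frac{1}{25}. The class reads off the invariant scalar -\frac{1}{25} directly.


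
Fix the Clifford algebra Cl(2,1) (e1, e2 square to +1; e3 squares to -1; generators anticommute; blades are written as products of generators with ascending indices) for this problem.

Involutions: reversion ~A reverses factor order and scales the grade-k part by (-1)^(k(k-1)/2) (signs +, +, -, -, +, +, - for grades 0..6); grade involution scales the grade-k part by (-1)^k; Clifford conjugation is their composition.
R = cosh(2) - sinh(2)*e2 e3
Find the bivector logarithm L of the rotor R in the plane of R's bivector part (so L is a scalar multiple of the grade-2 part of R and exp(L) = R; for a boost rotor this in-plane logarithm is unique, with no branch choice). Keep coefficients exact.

The scalar part of R is cosh(2), giving the rapidity magnitude (cosh is even); the bivector part supplies orientation, its quotient by sinh of the rapidity is the plane, and L = rapidity * plane — unique in that plane, since flipping both signs leaves L unchanged.
Concretely: cosh(rapidity) = cosh(2) gives rapidity = ±2, and since rapidity/sinh(rapidity) is even the sign is immaterial: L = (rapidity/sinh(rapidity)) * <R>_2 = (2/sinh(2)) * <R>_2.
Answer: -2*e2 e3


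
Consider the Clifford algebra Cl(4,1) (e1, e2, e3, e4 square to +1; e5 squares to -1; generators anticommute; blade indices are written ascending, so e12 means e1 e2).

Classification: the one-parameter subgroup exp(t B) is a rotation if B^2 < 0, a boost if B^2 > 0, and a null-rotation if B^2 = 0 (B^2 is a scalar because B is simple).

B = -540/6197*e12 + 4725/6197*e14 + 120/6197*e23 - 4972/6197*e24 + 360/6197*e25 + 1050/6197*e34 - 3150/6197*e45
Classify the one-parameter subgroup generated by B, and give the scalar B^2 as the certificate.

B^2 term by term: the squares give (-540/6197)^2*(e12)^2 + (4725/6197)^2*(e14)^2 + (120/6197)^2*(e23)^2 + (-4972/6197)^2*(e24)^2 + (360/6197)^2*(e25)^2 + (1050/6197)^2*(e34)^2 + (-3150/6197)^2*(e45)^2 = 291600/38402809*(-1) + 22325625/38402809*(-1) + 14400/38402809*(-1) + 24720784/38402809*(-1) + 129600/38402809*(+1) + 1102500/38402809*(-1) + 9922500/38402809*(+1) = -1 (each basis 2-blade squares to minus the product of its generators' squares); cross terms between blades sharing an index anticommute and cancel; the commuting (index-disjoint) pairs give grade-4 terms 2*c*c'*(blade product), which cancel blade by blade — e1234: -1134000/38402809 + 1134000/38402809 = 0; e1245: 3402000/38402809 - 3402000/38402809 = 0; e2345: -756000/38402809 + 756000/38402809 = 0 — confirming B is simple. So B^2 = -1.
Answer: rotation, certificate B^2 = -1. No conjugation can change B^2 = -1; the sign gives the class.


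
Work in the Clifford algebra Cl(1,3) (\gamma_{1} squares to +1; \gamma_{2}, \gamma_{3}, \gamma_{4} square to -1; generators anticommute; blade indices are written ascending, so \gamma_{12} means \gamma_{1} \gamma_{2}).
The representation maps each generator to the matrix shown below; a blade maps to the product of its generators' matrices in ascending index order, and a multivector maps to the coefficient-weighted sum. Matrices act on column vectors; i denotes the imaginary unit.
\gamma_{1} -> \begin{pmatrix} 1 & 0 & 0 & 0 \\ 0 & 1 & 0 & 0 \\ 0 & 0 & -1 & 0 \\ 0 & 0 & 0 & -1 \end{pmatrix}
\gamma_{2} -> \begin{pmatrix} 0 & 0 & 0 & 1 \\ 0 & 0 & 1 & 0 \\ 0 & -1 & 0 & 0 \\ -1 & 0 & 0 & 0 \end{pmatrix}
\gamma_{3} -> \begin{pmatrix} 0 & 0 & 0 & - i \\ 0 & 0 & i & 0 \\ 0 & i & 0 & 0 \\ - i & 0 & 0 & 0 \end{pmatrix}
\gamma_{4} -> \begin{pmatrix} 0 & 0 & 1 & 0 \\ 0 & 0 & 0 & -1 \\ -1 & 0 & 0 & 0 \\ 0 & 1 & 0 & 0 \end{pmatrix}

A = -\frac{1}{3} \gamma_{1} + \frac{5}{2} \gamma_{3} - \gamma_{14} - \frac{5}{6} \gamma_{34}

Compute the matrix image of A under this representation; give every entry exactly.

Bivector images (products of the table entries): rho(\gamma_{14}) = rho(\gamma_{1})rho(\gamma_{4}) = \begin{pmatrix} 0 & 0 & 1 & 0 \\ 0 & 0 & 0 & -1 \\ 1 & 0 & 0 & 0 \\ 0 & -1 & 0 & 0 \end{pmatrix}; rho(\gamma_{34}) = rho(\gamma_{3})rho(\gamma_{4}) = \begin{pmatrix} 0 & - i & 0 & 0 \\ - i & 0 & 0 & 0 \\ 0 & 0 & 0 & - i \\ 0 & 0 & - i & 0 \end{pmatrix}.
M = (-\frac{1}{3})*rho(\gamma_{1}) + (\frac{5}{2})*rho(\gamma_{3}) + (-1)*rho(\gamma_{14}) + (-\frac{5}{6})*rho(\gamma_{34}), summed entrywise:
Answer: \begin{pmatrix} - \frac{1}{3} & \frac{5 i}{6} & -1 & - \frac{5 i}{2} \\ \frac{5 i}{6} & - \frac{1}{3} & \frac{5 i}{2} & 1 \\ -1 & \frac{5 i}{2} & \frac{1}{3} & \frac{5 i}{6} \\ - \frac{5 i}{2} & 1 & \frac{5 i}{6} & \frac{1}{3} \end{pmatrix}


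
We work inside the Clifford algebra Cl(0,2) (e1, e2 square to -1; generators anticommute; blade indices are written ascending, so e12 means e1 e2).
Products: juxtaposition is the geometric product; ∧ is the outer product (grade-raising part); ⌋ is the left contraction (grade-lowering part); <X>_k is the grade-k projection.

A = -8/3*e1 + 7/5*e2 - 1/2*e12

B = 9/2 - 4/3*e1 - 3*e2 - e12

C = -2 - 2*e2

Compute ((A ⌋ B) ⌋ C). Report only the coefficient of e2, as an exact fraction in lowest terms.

step 1: 13/90 - 7/5*e1 - 8/3*e2
step 2: -253/45 - 13/45*e2
Answer: -13/45


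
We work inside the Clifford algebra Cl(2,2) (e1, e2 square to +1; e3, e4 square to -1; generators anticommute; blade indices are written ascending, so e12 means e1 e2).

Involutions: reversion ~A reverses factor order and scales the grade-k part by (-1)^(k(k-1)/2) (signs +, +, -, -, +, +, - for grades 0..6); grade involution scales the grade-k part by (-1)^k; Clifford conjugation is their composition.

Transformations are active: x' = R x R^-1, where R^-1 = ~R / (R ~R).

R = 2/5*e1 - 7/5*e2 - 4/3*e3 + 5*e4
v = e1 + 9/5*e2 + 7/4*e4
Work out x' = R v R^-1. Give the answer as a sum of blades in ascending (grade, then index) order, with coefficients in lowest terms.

~R = 2/5*e1 - 7/5*e2 - 4/3*e3 + 5*e4, and R ~R = -5548/225, so R^-1 = ~R / (-5548/225).
R v = -1087/100 + 53/25*e12 + 4/3*e13 - 43/10*e14 + 12/5*e23 - 229/20*e24 - 7/3*e34
Answer: -17957/27740*e1 - 33669/11096*e2 - 3261/2774*e3 + 29497/11096*e4


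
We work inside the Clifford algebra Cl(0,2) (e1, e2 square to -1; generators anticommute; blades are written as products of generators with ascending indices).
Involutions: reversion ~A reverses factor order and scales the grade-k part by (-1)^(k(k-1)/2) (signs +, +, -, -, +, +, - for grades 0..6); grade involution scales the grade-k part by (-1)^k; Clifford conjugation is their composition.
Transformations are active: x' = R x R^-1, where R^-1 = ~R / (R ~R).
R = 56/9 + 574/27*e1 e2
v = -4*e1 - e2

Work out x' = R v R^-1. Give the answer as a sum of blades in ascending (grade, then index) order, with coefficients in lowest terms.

~R = 56/9 - 574/27*e1 e2, and R ~R = 357700/729, so R^-1 = ~R / (357700/729).
R v = -98/27*e1 - 2464/27*e2
Answer: 7132/1825*e1 - 2399/1825*e2


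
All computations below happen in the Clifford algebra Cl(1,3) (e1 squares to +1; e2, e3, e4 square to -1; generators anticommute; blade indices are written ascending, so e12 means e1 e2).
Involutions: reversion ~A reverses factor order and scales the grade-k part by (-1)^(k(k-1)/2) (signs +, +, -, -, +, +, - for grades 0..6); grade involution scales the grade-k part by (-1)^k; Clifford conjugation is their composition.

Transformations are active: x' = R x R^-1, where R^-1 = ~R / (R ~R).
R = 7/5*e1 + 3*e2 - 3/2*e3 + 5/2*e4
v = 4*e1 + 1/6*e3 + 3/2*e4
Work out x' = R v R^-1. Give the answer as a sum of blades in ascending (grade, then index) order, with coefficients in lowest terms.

~R = 7/5*e1 + 3*e2 - 3/2*e3 + 5/2*e4, and R ~R = -777/50, so R^-1 = ~R / (-777/50).
R v = 21/10 - 12*e12 + 187/30*e13 - 79/10*e14 + 1/2*e23 + 9/2*e24 - 8/3*e34
Answer: -162/37*e1 - 30/37*e2 + 53/222*e3 - 161/74*e4


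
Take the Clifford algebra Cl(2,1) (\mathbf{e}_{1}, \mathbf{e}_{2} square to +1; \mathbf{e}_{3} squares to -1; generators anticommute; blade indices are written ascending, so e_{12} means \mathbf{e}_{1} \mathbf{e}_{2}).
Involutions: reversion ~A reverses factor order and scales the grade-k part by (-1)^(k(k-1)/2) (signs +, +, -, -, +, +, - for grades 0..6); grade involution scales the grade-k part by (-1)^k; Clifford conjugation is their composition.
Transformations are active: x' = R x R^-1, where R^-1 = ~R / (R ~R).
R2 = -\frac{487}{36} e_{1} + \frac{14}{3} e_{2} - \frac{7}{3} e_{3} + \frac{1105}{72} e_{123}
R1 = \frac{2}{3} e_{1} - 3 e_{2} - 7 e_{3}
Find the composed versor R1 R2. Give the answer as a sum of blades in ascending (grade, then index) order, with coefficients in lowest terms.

Distribute over the terms of R1 (each basis-blade product reordered to ascending indices, repeated generators contracted through their squares):
(\frac{2}{3} e_{1}) R2 = -\frac{487}{54} + \frac{28}{9} e_{12} - \frac{14}{9} e_{13} + \frac{1105}{108} e_{23}
(-3 e_{2}) R2 = -14 - \frac{487}{12} e_{12} + \frac{1105}{24} e_{13} + 7 e_{23}
(-7 e_{3}) R2 = -\frac{49}{3} + \frac{7735}{72} e_{12} - \frac{3409}{36} e_{13} + \frac{98}{3} e_{23}
Summing the partial products and collecting blades:
Answer: -\frac{2125}{54} + \frac{1679}{24} e_{12} - \frac{1205}{24} e_{13} + \frac{5389}{108} e_{23}


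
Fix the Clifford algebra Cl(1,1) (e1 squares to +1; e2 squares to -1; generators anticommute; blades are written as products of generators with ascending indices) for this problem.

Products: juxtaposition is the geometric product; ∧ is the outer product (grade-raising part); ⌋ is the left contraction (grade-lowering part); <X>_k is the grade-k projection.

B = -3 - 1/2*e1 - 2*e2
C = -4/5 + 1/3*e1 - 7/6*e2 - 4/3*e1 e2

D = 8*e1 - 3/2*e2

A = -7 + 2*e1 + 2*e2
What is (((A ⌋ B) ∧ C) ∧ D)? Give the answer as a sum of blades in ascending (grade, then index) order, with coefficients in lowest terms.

step 1: 24 + 7/2*e1 + 14*e2
step 2: -96/5 + 26/5*e1 - 196/5*e2 - 163/4*e1 e2
step 3: -768/5*e1 + 144/5*e2 + 1529/5*e1 e2
Answer: -768/5*e1 + 144/5*e2 + 1529/5*e1 e2


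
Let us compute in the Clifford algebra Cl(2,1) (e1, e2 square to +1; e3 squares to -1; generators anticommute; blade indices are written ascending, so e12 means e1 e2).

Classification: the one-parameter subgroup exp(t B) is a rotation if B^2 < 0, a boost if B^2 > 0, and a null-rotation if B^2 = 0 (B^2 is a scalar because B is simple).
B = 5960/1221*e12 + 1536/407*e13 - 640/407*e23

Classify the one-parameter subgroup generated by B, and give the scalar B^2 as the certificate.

B^2 term by term: the squares give (5960/1221)^2*(e12)^2 + (1536/407)^2*(e13)^2 + (-640/407)^2*(e23)^2 = 35521600/1490841*(-1) + 2359296/165649*(+1) + 409600/165649*(+1) = -64/9 (each basis 2-blade squares to minus the product of its generators' squares); cross terms between blades sharing an index anticommute and cancel. So B^2 = -64/9.
Answer: rotation, certificate B^2 = -64/9. Because -64/9 is invariant under every versor sandwich, the classification follows from its sign alone.


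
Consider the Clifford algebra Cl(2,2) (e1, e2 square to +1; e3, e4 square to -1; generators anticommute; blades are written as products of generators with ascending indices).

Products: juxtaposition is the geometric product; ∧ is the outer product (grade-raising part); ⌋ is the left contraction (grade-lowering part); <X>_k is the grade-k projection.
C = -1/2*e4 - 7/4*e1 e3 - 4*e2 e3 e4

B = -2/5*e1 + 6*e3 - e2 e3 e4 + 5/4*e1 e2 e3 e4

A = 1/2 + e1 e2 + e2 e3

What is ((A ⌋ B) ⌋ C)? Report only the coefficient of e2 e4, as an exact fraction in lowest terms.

step 1: -1/5*e1 + 3*e3 - e4 + 5/4*e1 e4 - 5/4*e3 e4 - 1/2*e2 e3 e4 + 5/8*e1 e2 e3 e4
step 2: -5/2 - 21/4*e1 - 5*e2 + 7/20*e3 - 4*e2 e3 - 12*e2 e4
Answer: -12


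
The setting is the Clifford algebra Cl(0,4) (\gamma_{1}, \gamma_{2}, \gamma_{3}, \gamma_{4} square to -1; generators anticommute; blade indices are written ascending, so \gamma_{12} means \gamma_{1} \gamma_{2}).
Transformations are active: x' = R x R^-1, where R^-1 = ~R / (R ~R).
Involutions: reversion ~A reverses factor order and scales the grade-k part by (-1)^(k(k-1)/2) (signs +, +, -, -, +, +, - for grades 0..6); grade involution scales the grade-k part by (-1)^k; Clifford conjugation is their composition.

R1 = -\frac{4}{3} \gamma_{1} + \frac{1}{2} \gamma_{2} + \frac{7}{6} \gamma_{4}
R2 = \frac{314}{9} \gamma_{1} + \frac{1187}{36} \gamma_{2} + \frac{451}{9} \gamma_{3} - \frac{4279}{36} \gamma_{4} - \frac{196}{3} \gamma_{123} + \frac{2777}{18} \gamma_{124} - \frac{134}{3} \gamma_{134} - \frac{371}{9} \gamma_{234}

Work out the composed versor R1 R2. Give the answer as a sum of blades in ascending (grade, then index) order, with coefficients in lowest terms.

Distribute over the terms of R1 (each basis-blade product reordered to ascending indices, repeated generators contracted through their squares):
(-\frac{4}{3} \gamma_{1}) R2 = \frac{1256}{27} - \frac{1187}{27} \gamma_{12} - \frac{1804}{27} \gamma_{13} + \frac{4279}{27} \gamma_{14} - \frac{784}{9} \gamma_{23} + \frac{5554}{27} \gamma_{24} - \frac{536}{9} \gamma_{34} + \frac{1484}{27} \gamma_{1234}
(\frac{1}{2} \gamma_{2}) R2 = -\frac{1187}{72} - \frac{157}{9} \gamma_{12} - \frac{98}{3} \gamma_{13} + \frac{2777}{36} \gamma_{14} + \frac{451}{18} \gamma_{23} - \frac{4279}{72} \gamma_{24} + \frac{371}{18} \gamma_{34} + \frac{67}{3} \gamma_{1234}
(\frac{7}{6} \gamma_{4}) R2 = \frac{29953}{216} - \frac{19439}{108} \gamma_{12} + \frac{469}{9} \gamma_{13} - \frac{1099}{27} \gamma_{14} + \frac{2597}{54} \gamma_{23} - \frac{8309}{216} \gamma_{24} - \frac{3157}{54} \gamma_{34} + \frac{686}{9} \gamma_{1234}
Summing the partial products and collecting blades:
Answer: \frac{4555}{27} - \frac{26071}{108} \gamma_{12} - \frac{1279}{27} \gamma_{13} + \frac{2339}{12} \gamma_{14} - \frac{377}{27} \gamma_{23} + \frac{3881}{36} \gamma_{24} - \frac{2630}{27} \gamma_{34} + \frac{4145}{27} \gamma_{1234}


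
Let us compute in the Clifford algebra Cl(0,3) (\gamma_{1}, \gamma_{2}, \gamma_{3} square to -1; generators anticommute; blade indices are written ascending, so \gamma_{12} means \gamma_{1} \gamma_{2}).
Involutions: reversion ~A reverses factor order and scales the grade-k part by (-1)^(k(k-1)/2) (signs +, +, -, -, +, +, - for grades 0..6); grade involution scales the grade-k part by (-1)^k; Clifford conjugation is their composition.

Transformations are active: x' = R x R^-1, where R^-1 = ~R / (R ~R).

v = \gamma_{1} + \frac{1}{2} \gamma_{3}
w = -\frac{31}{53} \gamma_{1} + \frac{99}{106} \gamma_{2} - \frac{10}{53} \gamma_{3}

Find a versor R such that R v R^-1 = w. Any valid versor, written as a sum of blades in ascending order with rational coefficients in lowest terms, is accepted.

The midline construction: v and w both square to -\frac{5}{4}, so reflecting in their sum \frac{22}{53} \gamma_{1} + \frac{99}{106} \gamma_{2} + \frac{33}{106} \gamma_{3} exchanges them.
Answer: \frac{22}{53} \gamma_{1} + \frac{99}{106} \gamma_{2} + \frac{33}{106} \gamma_{3}


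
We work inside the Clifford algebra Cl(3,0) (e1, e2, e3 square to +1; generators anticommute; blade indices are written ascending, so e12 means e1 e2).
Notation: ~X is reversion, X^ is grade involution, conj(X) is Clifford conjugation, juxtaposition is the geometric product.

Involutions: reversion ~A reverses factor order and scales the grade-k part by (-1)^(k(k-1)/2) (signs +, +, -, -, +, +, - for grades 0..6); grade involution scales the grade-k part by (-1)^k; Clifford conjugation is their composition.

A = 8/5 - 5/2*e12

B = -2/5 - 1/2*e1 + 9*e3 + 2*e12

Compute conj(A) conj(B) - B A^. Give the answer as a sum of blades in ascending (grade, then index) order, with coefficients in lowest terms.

first term: 109/25 + 4/5*e1 - 5/4*e2 - 72/5*e3 - 21/5*e12 - 45/2*e123
second term: 109/25 - 4/5*e1 + 5/4*e2 + 72/5*e3 + 21/5*e12 - 45/2*e123
Answer: 8/5*e1 - 5/2*e2 - 144/5*e3 - 42/5*e12


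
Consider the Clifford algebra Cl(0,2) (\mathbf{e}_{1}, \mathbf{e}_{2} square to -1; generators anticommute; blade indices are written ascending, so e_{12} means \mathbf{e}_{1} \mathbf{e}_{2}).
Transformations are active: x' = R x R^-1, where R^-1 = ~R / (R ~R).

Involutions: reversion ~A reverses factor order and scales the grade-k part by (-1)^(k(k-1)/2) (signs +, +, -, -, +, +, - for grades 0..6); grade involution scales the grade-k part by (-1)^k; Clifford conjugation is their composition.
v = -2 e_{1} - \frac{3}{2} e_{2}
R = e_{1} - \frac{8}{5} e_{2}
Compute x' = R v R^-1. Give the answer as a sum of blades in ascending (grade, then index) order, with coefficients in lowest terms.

~R = e_{1} - \frac{8}{5} e_{2}, and R ~R = -\frac{89}{25}, so R^-1 = ~R / (-\frac{89}{25}).
R v = -\frac{2}{5} - \frac{47}{10} e_{12}
Answer: \frac{198}{89} e_{1} + \frac{203}{178} e_{2}


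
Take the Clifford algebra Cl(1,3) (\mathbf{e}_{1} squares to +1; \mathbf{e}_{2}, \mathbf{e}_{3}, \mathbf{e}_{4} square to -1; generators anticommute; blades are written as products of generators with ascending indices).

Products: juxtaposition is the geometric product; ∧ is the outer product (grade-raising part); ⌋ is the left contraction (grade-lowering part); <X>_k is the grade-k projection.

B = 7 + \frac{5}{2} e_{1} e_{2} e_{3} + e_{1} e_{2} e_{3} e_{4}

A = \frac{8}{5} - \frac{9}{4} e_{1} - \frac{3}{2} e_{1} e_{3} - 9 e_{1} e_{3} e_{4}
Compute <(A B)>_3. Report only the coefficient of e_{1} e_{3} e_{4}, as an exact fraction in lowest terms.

step 1: \frac{56}{5} - \frac{63}{4} e_{1} + \frac{51}{4} e_{2} - \frac{21}{2} e_{1} e_{3} - \frac{45}{8} e_{2} e_{3} - 21 e_{2} e_{4} + 4 e_{1} e_{2} e_{3} - 63 e_{1} e_{3} e_{4} - \frac{9}{4} e_{2} e_{3} e_{4} + \frac{8}{5} e_{1} e_{2} e_{3} e_{4}
step 2: 4 e_{1} e_{2} e_{3} - 63 e_{1} e_{3} e_{4} - \frac{9}{4} e_{2} e_{3} e_{4}
Answer: -63


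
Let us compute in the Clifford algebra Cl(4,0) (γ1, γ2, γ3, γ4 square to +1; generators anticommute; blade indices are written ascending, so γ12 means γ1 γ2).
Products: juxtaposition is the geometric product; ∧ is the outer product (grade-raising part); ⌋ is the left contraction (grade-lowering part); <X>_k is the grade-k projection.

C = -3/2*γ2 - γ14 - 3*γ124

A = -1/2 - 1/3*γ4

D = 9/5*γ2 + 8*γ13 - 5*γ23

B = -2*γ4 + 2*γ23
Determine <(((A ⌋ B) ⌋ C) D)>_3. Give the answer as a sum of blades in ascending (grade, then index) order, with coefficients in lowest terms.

step 1: 2/3 + γ4 - γ23
step 2: γ1 - γ2 - 3*γ12 - 2/3*γ14 - 2*γ124
step 3: -9/5 - 27/5*γ1 + 13*γ3 + 9/5*γ12 + 15*γ13 + 18/5*γ14 + 24*γ23 - 16/3*γ34 + 3*γ123 + 6/5*γ124 + 10*γ134 + 16*γ234 + 10/3*γ1234
step 4: 3*γ123 + 6/5*γ124 + 10*γ134 + 16*γ234
Answer: 3*γ123 + 6/5*γ124 + 10*γ134 + 16*γ234


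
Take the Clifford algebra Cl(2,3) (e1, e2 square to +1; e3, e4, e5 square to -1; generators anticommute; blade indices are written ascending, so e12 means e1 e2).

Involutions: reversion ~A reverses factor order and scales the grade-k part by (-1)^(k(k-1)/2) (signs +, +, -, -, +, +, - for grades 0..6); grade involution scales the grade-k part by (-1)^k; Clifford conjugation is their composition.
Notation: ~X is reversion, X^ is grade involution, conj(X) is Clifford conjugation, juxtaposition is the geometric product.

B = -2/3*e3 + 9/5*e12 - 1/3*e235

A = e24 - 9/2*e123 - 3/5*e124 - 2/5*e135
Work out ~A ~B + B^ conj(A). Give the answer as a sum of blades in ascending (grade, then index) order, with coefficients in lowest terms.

first term: 81/10*e3 + 27/25*e4 + 43/15*e12 - 9/5*e14 + 37/30*e15 - 2/3*e234 - 18/25*e235 - 1/3*e345 + 2/5*e1234 + 1/5*e1345
second term: 81/10*e3 + 27/25*e4 + 43/15*e12 - 9/5*e14 + 37/30*e15 + 2/3*e234 + 18/25*e235 + 1/3*e345 - 2/5*e1234 - 1/5*e1345
Answer: 81/5*e3 + 54/25*e4 + 86/15*e12 - 18/5*e14 + 37/15*e15


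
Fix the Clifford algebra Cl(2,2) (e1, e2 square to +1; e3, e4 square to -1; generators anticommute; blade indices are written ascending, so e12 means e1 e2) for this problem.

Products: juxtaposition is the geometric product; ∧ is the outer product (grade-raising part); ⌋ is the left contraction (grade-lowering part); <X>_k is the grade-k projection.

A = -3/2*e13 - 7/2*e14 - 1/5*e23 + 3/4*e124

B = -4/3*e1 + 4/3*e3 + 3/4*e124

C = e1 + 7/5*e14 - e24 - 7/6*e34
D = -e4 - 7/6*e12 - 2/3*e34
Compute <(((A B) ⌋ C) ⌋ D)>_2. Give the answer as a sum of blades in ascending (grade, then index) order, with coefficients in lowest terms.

step 1: 9/16 + 2*e1 + 347/120*e2 - 2*e3 - 14/3*e4 - e24 + 4/15*e123 + 289/60*e134 - 9/8*e234 - e1234
step 2: 3 - 1433/240*e1 + 14/3*e2 + 49/9*e3 - 97/40*e4 + 63/80*e14 - 9/16*e24 - 21/32*e34
step 3: -229/80 + 49/9*e1 + 10031/1440*e2 + 97/60*e3 + 17/27*e4 - 7/2*e12 - 2*e34
step 4: -7/2*e12 - 2*e34
Answer: -7/2*e12 - 2*e34


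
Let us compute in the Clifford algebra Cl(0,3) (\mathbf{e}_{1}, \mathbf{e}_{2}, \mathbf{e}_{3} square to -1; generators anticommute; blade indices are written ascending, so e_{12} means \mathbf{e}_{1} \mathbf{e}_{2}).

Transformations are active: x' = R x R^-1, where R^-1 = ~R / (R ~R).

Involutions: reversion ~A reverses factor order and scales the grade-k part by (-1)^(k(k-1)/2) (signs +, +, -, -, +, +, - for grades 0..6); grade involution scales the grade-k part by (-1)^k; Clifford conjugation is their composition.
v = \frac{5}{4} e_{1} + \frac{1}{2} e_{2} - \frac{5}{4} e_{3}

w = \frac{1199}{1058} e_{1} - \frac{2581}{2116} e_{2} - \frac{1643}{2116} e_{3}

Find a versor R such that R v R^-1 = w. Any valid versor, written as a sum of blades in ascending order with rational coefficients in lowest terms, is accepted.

Since q(v) = q(w) = -\frac{27}{8}, the sum R = v + w = \frac{5043}{2116} e_{1} - \frac{1523}{2116} e_{2} - \frac{1072}{529} e_{3} does the job whenever invertible.
Answer: \frac{5043}{2116} e_{1} - \frac{1523}{2116} e_{2} - \frac{1072}{529} e_{3}


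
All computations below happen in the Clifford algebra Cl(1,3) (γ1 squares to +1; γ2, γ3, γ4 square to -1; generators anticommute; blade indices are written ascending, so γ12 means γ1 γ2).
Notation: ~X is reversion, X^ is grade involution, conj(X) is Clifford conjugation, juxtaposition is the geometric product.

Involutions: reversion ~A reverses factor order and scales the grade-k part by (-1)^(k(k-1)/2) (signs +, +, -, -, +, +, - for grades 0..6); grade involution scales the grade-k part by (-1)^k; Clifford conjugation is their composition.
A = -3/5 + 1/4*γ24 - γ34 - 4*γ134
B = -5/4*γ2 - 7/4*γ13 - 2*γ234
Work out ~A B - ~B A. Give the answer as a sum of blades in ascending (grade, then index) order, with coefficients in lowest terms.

first term: 11/4*γ2 + 1/2*γ3 - 107/16*γ4 + 8*γ12 + 21/20*γ13 - 7/4*γ14 - 1/20*γ234 - 87/16*γ1234
second term: 11/4*γ2 + 1/2*γ3 - 107/16*γ4 - 8*γ12 - 21/20*γ13 + 7/4*γ14 + 1/20*γ234 - 87/16*γ1234
Answer: 16*γ12 + 21/10*γ13 - 7/2*γ14 - 1/10*γ234
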